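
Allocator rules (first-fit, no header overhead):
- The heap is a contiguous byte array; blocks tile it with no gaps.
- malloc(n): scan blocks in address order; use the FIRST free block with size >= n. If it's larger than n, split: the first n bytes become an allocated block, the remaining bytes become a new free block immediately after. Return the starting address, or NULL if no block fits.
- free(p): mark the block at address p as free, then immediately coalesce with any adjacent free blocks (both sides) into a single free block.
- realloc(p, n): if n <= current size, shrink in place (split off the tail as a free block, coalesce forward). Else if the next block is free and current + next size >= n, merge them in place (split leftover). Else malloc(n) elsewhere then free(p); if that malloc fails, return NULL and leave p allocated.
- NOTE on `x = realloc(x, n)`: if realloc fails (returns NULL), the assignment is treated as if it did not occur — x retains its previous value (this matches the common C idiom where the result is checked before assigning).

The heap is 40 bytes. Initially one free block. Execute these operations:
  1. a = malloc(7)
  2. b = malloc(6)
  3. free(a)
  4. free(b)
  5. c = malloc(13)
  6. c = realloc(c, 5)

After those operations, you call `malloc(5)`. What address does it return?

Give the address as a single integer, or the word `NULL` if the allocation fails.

Op 1: a = malloc(7) -> a = 0; heap: [0-6 ALLOC][7-39 FREE]
Op 2: b = malloc(6) -> b = 7; heap: [0-6 ALLOC][7-12 ALLOC][13-39 FREE]
Op 3: free(a) -> (freed a); heap: [0-6 FREE][7-12 ALLOC][13-39 FREE]
Op 4: free(b) -> (freed b); heap: [0-39 FREE]
Op 5: c = malloc(13) -> c = 0; heap: [0-12 ALLOC][13-39 FREE]
Op 6: c = realloc(c, 5) -> c = 0; heap: [0-4 ALLOC][5-39 FREE]
malloc(5): first-fit scan over [0-4 ALLOC][5-39 FREE] -> 5

Answer: 5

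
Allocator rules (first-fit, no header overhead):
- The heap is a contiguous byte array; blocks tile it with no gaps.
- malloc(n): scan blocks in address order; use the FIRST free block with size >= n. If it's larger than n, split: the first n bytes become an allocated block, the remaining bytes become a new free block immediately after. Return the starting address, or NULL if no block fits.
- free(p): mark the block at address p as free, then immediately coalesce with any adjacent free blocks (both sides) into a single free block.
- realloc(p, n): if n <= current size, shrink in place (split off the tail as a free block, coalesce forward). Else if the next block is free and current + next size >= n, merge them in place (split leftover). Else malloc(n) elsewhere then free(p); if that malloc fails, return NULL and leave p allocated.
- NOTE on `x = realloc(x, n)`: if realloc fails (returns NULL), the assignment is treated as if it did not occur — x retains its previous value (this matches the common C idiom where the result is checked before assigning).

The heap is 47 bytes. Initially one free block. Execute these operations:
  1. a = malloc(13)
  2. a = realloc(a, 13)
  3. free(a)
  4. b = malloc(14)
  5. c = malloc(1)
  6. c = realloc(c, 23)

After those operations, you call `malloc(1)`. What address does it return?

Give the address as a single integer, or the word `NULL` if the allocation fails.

Op 1: a = malloc(13) -> a = 0; heap: [0-12 ALLOC][13-46 FREE]
Op 2: a = realloc(a, 13) -> a = 0; heap: [0-12 ALLOC][13-46 FREE]
Op 3: free(a) -> (freed a); heap: [0-46 FREE]
Op 4: b = malloc(14) -> b = 0; heap: [0-13 ALLOC][14-46 FREE]
Op 5: c = malloc(1) -> c = 14; heap: [0-13 ALLOC][14-14 ALLOC][15-46 FREE]
Op 6: c = realloc(c, 23) -> c = 14; heap: [0-13 ALLOC][14-36 ALLOC][37-46 FREE]
malloc(1): first-fit scan over [0-13 ALLOC][14-36 ALLOC][37-46 FREE] -> 37

Answer: 37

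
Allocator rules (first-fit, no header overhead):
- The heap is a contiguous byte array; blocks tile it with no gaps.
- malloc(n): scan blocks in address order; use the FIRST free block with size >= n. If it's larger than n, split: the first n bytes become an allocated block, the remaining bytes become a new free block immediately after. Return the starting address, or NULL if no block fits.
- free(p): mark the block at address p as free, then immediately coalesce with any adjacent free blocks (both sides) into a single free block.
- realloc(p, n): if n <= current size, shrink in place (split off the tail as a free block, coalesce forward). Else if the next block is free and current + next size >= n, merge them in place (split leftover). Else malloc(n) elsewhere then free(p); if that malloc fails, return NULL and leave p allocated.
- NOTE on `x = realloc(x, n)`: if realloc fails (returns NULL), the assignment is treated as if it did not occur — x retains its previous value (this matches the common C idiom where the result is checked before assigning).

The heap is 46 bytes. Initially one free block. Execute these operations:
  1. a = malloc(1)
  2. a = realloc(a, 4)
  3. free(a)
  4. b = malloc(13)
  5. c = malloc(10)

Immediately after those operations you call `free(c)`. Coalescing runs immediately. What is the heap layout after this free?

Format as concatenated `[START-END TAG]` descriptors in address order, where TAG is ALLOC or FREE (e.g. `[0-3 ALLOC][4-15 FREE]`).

Answer: [0-12 ALLOC][13-45 FREE]

Derivation:
Op 1: a = malloc(1) -> a = 0; heap: [0-0 ALLOC][1-45 FREE]
Op 2: a = realloc(a, 4) -> a = 0; heap: [0-3 ALLOC][4-45 FREE]
Op 3: free(a) -> (freed a); heap: [0-45 FREE]
Op 4: b = malloc(13) -> b = 0; heap: [0-12 ALLOC][13-45 FREE]
Op 5: c = malloc(10) -> c = 13; heap: [0-12 ALLOC][13-22 ALLOC][23-45 FREE]
free(c): c = 13 -> block [13-22 ALLOC]; mark free, coalesce with adjacent free neighbors -> [0-12 ALLOC][13-45 FREE]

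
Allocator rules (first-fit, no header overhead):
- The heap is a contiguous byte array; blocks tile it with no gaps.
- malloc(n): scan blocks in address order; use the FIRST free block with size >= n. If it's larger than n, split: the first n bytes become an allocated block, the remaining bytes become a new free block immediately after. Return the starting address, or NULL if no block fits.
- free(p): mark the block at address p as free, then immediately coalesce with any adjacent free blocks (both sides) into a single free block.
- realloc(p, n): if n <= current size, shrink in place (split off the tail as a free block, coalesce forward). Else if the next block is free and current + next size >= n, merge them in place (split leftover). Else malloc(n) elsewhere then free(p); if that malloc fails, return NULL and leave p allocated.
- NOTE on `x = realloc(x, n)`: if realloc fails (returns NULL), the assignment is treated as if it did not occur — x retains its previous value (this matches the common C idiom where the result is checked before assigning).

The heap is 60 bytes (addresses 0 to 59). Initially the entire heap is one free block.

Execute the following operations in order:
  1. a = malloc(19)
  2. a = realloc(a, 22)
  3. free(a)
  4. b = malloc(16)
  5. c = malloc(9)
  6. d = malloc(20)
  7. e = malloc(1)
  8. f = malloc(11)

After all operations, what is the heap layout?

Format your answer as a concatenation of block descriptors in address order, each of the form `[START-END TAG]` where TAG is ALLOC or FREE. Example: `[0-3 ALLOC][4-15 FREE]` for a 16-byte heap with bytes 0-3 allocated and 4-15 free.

Answer: [0-15 ALLOC][16-24 ALLOC][25-44 ALLOC][45-45 ALLOC][46-56 ALLOC][57-59 FREE]

Derivation:
Op 1: a = malloc(19) -> a = 0; heap: [0-18 ALLOC][19-59 FREE]
Op 2: a = realloc(a, 22) -> a = 0; heap: [0-21 ALLOC][22-59 FREE]
Op 3: free(a) -> (freed a); heap: [0-59 FREE]
Op 4: b = malloc(16) -> b = 0; heap: [0-15 ALLOC][16-59 FREE]
Op 5: c = malloc(9) -> c = 16; heap: [0-15 ALLOC][16-24 ALLOC][25-59 FREE]
Op 6: d = malloc(20) -> d = 25; heap: [0-15 ALLOC][16-24 ALLOC][25-44 ALLOC][45-59 FREE]
Op 7: e = malloc(1) -> e = 45; heap: [0-15 ALLOC][16-24 ALLOC][25-44 ALLOC][45-45 ALLOC][46-59 FREE]
Op 8: f = malloc(11) -> f = 46; heap: [0-15 ALLOC][16-24 ALLOC][25-44 ALLOC][45-45 ALLOC][46-56 ALLOC][57-59 FREE]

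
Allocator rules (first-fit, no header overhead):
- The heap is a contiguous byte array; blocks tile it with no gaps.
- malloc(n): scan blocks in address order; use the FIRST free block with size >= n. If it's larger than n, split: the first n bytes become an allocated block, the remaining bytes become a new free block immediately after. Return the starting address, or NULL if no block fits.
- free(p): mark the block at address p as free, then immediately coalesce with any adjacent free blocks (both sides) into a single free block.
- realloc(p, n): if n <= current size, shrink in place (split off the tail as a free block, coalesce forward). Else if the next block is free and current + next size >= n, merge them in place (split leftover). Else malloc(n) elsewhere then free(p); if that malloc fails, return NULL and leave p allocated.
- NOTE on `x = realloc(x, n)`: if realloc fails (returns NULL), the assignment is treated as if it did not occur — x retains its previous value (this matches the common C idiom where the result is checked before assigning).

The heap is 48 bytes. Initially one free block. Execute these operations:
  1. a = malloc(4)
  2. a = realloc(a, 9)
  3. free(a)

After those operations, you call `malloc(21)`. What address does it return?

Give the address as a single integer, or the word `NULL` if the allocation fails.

Op 1: a = malloc(4) -> a = 0; heap: [0-3 ALLOC][4-47 FREE]
Op 2: a = realloc(a, 9) -> a = 0; heap: [0-8 ALLOC][9-47 FREE]
Op 3: free(a) -> (freed a); heap: [0-47 FREE]
malloc(21): first-fit scan over [0-47 FREE] -> 0

Answer: 0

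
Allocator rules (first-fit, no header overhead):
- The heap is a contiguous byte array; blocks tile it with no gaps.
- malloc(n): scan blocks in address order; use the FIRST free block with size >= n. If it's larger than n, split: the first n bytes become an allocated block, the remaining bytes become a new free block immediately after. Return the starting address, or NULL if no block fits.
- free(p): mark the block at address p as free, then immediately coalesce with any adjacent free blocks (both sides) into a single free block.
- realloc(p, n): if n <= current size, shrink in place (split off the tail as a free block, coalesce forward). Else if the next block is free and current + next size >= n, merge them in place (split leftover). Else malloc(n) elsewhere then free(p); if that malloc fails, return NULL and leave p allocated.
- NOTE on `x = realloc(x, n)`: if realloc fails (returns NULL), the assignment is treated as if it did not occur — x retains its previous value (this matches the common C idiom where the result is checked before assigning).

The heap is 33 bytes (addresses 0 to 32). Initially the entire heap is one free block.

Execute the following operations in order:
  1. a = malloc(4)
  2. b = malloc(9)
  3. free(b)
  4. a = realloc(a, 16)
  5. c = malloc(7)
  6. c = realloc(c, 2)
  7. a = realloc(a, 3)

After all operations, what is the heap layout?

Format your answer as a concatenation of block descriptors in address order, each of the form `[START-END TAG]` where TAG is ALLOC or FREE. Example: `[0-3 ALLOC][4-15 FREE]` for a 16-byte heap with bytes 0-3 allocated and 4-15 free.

Answer: [0-2 ALLOC][3-15 FREE][16-17 ALLOC][18-32 FREE]

Derivation:
Op 1: a = malloc(4) -> a = 0; heap: [0-3 ALLOC][4-32 FREE]
Op 2: b = malloc(9) -> b = 4; heap: [0-3 ALLOC][4-12 ALLOC][13-32 FREE]
Op 3: free(b) -> (freed b); heap: [0-3 ALLOC][4-32 FREE]
Op 4: a = realloc(a, 16) -> a = 0; heap: [0-15 ALLOC][16-32 FREE]
Op 5: c = malloc(7) -> c = 16; heap: [0-15 ALLOC][16-22 ALLOC][23-32 FREE]
Op 6: c = realloc(c, 2) -> c = 16; heap: [0-15 ALLOC][16-17 ALLOC][18-32 FREE]
Op 7: a = realloc(a, 3) -> a = 0; heap: [0-2 ALLOC][3-15 FREE][16-17 ALLOC][18-32 FREE]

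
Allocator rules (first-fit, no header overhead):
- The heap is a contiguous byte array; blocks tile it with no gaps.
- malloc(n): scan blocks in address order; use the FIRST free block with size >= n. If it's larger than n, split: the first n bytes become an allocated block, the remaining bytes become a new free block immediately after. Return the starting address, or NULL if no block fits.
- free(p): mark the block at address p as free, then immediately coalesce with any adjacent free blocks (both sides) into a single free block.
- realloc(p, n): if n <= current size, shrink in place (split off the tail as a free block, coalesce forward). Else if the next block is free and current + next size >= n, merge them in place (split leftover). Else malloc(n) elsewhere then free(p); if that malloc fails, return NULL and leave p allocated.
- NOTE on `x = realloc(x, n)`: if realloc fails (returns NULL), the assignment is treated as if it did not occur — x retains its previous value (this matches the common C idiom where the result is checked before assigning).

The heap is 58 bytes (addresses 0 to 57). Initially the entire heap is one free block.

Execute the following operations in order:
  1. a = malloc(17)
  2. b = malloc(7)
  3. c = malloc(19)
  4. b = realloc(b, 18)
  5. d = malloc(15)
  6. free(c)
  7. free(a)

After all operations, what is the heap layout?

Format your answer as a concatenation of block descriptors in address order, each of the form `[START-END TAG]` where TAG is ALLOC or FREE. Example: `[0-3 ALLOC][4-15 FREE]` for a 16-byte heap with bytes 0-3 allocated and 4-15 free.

Op 1: a = malloc(17) -> a = 0; heap: [0-16 ALLOC][17-57 FREE]
Op 2: b = malloc(7) -> b = 17; heap: [0-16 ALLOC][17-23 ALLOC][24-57 FREE]
Op 3: c = malloc(19) -> c = 24; heap: [0-16 ALLOC][17-23 ALLOC][24-42 ALLOC][43-57 FREE]
Op 4: b = realloc(b, 18) -> NULL (b unchanged); heap: [0-16 ALLOC][17-23 ALLOC][24-42 ALLOC][43-57 FREE]
Op 5: d = malloc(15) -> d = 43; heap: [0-16 ALLOC][17-23 ALLOC][24-42 ALLOC][43-57 ALLOC]
Op 6: free(c) -> (freed c); heap: [0-16 ALLOC][17-23 ALLOC][24-42 FREE][43-57 ALLOC]
Op 7: free(a) -> (freed a); heap: [0-16 FREE][17-23 ALLOC][24-42 FREE][43-57 ALLOC]

Answer: [0-16 FREE][17-23 ALLOC][24-42 FREE][43-57 ALLOC]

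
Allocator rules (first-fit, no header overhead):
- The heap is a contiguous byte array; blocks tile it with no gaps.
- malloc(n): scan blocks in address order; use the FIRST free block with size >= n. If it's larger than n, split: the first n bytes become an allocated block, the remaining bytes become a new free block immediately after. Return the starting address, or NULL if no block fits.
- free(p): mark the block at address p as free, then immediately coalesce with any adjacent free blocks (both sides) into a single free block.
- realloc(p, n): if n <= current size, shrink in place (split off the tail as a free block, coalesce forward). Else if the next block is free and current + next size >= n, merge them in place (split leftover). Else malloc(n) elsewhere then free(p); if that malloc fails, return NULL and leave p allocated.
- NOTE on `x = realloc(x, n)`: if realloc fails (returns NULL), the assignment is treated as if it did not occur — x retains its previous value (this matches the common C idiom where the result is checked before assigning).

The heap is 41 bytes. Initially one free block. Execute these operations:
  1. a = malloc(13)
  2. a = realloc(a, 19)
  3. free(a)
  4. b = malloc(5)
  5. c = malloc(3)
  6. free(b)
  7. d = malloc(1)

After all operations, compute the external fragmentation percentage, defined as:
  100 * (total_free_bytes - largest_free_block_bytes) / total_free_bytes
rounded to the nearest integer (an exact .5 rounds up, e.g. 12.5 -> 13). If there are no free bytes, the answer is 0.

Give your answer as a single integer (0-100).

Op 1: a = malloc(13) -> a = 0; heap: [0-12 ALLOC][13-40 FREE]
Op 2: a = realloc(a, 19) -> a = 0; heap: [0-18 ALLOC][19-40 FREE]
Op 3: free(a) -> (freed a); heap: [0-40 FREE]
Op 4: b = malloc(5) -> b = 0; heap: [0-4 ALLOC][5-40 FREE]
Op 5: c = malloc(3) -> c = 5; heap: [0-4 ALLOC][5-7 ALLOC][8-40 FREE]
Op 6: free(b) -> (freed b); heap: [0-4 FREE][5-7 ALLOC][8-40 FREE]
Op 7: d = malloc(1) -> d = 0; heap: [0-0 ALLOC][1-4 FREE][5-7 ALLOC][8-40 FREE]
Free blocks: [4 33] total_free=37 largest=33 -> 100*(37-33)/37 = 400/37 ≈ 10.811 -> rounds to 11

Answer: 11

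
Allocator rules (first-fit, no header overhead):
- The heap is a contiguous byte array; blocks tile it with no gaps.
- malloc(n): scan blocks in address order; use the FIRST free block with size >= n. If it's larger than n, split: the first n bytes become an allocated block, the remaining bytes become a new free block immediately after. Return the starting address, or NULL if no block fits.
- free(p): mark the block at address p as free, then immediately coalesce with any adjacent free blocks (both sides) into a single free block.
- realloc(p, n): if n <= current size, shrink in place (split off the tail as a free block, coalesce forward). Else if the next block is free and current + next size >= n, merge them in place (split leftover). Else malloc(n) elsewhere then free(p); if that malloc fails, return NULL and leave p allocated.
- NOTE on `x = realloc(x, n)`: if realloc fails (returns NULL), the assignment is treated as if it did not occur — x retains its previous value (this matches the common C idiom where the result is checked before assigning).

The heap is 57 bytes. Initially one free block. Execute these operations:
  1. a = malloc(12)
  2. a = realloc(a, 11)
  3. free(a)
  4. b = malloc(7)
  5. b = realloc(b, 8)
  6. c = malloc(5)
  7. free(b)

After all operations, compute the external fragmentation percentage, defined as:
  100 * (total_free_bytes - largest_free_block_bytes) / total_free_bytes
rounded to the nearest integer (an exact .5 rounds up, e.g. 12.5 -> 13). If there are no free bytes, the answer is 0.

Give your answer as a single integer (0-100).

Answer: 15

Derivation:
Op 1: a = malloc(12) -> a = 0; heap: [0-11 ALLOC][12-56 FREE]
Op 2: a = realloc(a, 11) -> a = 0; heap: [0-10 ALLOC][11-56 FREE]
Op 3: free(a) -> (freed a); heap: [0-56 FREE]
Op 4: b = malloc(7) -> b = 0; heap: [0-6 ALLOC][7-56 FREE]
Op 5: b = realloc(b, 8) -> b = 0; heap: [0-7 ALLOC][8-56 FREE]
Op 6: c = malloc(5) -> c = 8; heap: [0-7 ALLOC][8-12 ALLOC][13-56 FREE]
Op 7: free(b) -> (freed b); heap: [0-7 FREE][8-12 ALLOC][13-56 FREE]
Free blocks: [8 44] total_free=52 largest=44 -> 100*(52-44)/52 = 800/52 ≈ 15.385 -> rounds to 15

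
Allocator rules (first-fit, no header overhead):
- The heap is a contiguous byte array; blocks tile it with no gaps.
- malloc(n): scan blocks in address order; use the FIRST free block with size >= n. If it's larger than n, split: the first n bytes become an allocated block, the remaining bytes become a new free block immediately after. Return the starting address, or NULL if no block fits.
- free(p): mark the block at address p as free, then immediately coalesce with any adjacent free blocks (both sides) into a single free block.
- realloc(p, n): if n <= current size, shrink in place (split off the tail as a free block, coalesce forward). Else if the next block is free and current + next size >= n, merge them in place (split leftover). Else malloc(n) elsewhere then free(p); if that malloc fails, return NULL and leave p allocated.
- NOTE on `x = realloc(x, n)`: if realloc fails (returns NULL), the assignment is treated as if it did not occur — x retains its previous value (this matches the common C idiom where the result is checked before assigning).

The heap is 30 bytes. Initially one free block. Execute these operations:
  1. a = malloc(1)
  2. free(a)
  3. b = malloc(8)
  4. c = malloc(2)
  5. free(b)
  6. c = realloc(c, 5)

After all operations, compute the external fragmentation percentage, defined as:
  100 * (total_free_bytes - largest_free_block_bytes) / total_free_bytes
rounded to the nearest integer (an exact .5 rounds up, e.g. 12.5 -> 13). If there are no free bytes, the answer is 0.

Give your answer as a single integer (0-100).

Answer: 32

Derivation:
Op 1: a = malloc(1) -> a = 0; heap: [0-0 ALLOC][1-29 FREE]
Op 2: free(a) -> (freed a); heap: [0-29 FREE]
Op 3: b = malloc(8) -> b = 0; heap: [0-7 ALLOC][8-29 FREE]
Op 4: c = malloc(2) -> c = 8; heap: [0-7 ALLOC][8-9 ALLOC][10-29 FREE]
Op 5: free(b) -> (freed b); heap: [0-7 FREE][8-9 ALLOC][10-29 FREE]
Op 6: c = realloc(c, 5) -> c = 8; heap: [0-7 FREE][8-12 ALLOC][13-29 FREE]
Free blocks: [8 17] total_free=25 largest=17 -> 100*(25-17)/25 = 800/25 = 32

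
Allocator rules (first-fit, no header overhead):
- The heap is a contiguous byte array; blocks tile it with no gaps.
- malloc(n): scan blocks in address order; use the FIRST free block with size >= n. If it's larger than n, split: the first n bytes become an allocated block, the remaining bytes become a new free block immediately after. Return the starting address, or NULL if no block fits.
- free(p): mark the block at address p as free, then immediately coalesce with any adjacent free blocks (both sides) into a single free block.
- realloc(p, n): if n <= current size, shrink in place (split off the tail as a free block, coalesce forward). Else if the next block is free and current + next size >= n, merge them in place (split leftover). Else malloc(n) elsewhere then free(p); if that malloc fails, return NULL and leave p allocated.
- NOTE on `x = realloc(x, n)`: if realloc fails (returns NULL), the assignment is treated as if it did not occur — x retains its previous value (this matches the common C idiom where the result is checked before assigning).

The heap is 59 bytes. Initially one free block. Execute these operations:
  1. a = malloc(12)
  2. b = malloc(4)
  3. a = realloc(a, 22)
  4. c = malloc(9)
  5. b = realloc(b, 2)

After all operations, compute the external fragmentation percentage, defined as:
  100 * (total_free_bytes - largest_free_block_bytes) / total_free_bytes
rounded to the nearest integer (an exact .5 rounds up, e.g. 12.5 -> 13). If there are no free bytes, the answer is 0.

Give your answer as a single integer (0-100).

Op 1: a = malloc(12) -> a = 0; heap: [0-11 ALLOC][12-58 FREE]
Op 2: b = malloc(4) -> b = 12; heap: [0-11 ALLOC][12-15 ALLOC][16-58 FREE]
Op 3: a = realloc(a, 22) -> a = 16; heap: [0-11 FREE][12-15 ALLOC][16-37 ALLOC][38-58 FREE]
Op 4: c = malloc(9) -> c = 0; heap: [0-8 ALLOC][9-11 FREE][12-15 ALLOC][16-37 ALLOC][38-58 FREE]
Op 5: b = realloc(b, 2) -> b = 12; heap: [0-8 ALLOC][9-11 FREE][12-13 ALLOC][14-15 FREE][16-37 ALLOC][38-58 FREE]
Free blocks: [3 2 21] total_free=26 largest=21 -> 100*(26-21)/26 = 500/26 ≈ 19.231 -> rounds to 19

Answer: 19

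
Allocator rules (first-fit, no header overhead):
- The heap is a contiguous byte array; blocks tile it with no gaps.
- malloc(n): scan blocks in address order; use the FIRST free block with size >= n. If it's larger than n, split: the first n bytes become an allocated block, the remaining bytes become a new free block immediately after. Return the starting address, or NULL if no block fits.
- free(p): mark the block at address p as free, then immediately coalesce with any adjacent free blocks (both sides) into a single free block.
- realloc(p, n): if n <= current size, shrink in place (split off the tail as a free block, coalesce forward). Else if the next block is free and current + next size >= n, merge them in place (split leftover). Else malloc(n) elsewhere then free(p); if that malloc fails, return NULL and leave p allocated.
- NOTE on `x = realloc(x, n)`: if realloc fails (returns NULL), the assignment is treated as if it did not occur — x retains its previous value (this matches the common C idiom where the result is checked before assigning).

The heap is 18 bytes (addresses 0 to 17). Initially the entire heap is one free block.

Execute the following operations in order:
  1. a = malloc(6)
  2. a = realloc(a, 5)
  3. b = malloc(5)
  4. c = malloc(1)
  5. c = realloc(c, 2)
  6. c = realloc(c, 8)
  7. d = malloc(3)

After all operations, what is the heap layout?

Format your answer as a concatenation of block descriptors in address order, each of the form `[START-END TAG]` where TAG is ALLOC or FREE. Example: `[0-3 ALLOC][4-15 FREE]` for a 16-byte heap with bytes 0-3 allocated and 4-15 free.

Answer: [0-4 ALLOC][5-9 ALLOC][10-17 ALLOC]

Derivation:
Op 1: a = malloc(6) -> a = 0; heap: [0-5 ALLOC][6-17 FREE]
Op 2: a = realloc(a, 5) -> a = 0; heap: [0-4 ALLOC][5-17 FREE]
Op 3: b = malloc(5) -> b = 5; heap: [0-4 ALLOC][5-9 ALLOC][10-17 FREE]
Op 4: c = malloc(1) -> c = 10; heap: [0-4 ALLOC][5-9 ALLOC][10-10 ALLOC][11-17 FREE]
Op 5: c = realloc(c, 2) -> c = 10; heap: [0-4 ALLOC][5-9 ALLOC][10-11 ALLOC][12-17 FREE]
Op 6: c = realloc(c, 8) -> c = 10; heap: [0-4 ALLOC][5-9 ALLOC][10-17 ALLOC]
Op 7: d = malloc(3) -> d = NULL; heap: [0-4 ALLOC][5-9 ALLOC][10-17 ALLOC]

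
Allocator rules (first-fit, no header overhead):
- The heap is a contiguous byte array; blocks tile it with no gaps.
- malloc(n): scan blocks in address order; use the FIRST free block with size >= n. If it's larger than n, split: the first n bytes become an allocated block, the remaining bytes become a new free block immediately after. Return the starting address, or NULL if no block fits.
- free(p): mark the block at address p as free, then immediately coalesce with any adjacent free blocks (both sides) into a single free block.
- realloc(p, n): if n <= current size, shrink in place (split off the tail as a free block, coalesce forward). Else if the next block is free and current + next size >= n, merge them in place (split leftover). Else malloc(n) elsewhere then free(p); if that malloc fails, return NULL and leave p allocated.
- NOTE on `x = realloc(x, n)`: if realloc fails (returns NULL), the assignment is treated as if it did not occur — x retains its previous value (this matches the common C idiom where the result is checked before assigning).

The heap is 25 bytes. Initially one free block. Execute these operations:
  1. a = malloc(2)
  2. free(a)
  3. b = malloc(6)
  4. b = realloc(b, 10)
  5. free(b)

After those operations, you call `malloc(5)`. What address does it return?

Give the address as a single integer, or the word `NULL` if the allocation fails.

Answer: 0

Derivation:
Op 1: a = malloc(2) -> a = 0; heap: [0-1 ALLOC][2-24 FREE]
Op 2: free(a) -> (freed a); heap: [0-24 FREE]
Op 3: b = malloc(6) -> b = 0; heap: [0-5 ALLOC][6-24 FREE]
Op 4: b = realloc(b, 10) -> b = 0; heap: [0-9 ALLOC][10-24 FREE]
Op 5: free(b) -> (freed b); heap: [0-24 FREE]
malloc(5): first-fit scan over [0-24 FREE] -> 0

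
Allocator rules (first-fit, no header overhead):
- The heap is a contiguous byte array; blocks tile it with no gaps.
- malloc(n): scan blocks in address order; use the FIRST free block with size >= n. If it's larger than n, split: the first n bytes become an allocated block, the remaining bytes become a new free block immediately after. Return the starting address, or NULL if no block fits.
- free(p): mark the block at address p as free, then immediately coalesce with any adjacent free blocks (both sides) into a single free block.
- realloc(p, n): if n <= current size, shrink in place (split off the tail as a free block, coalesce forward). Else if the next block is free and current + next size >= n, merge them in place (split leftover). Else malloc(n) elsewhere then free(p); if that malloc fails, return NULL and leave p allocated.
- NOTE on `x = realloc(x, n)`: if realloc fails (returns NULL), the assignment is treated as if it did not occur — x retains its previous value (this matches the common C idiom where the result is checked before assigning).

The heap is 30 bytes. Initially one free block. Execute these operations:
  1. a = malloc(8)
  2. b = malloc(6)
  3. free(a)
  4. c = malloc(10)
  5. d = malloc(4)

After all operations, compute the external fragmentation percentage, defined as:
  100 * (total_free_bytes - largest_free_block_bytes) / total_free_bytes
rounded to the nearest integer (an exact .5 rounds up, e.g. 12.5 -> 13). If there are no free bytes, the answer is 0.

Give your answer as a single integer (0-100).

Answer: 40

Derivation:
Op 1: a = malloc(8) -> a = 0; heap: [0-7 ALLOC][8-29 FREE]
Op 2: b = malloc(6) -> b = 8; heap: [0-7 ALLOC][8-13 ALLOC][14-29 FREE]
Op 3: free(a) -> (freed a); heap: [0-7 FREE][8-13 ALLOC][14-29 FREE]
Op 4: c = malloc(10) -> c = 14; heap: [0-7 FREE][8-13 ALLOC][14-23 ALLOC][24-29 FREE]
Op 5: d = malloc(4) -> d = 0; heap: [0-3 ALLOC][4-7 FREE][8-13 ALLOC][14-23 ALLOC][24-29 FREE]
Free blocks: [4 6] total_free=10 largest=6 -> 100*(10-6)/10 = 400/10 = 40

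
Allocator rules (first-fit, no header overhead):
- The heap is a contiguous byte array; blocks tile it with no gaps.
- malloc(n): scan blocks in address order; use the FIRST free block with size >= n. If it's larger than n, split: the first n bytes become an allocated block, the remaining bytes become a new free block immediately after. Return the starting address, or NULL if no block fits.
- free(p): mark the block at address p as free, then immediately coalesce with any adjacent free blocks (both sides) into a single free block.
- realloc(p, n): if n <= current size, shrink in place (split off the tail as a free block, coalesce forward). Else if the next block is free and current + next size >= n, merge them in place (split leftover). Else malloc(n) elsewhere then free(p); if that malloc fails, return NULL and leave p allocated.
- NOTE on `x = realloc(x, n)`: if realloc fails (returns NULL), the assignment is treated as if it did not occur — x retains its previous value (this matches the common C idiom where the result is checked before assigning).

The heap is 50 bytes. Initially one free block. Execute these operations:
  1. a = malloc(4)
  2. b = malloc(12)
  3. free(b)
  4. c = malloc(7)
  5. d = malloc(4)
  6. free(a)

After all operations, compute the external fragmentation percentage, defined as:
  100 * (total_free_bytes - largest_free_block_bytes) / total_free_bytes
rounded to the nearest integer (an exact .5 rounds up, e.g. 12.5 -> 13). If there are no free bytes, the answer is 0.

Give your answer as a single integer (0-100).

Op 1: a = malloc(4) -> a = 0; heap: [0-3 ALLOC][4-49 FREE]
Op 2: b = malloc(12) -> b = 4; heap: [0-3 ALLOC][4-15 ALLOC][16-49 FREE]
Op 3: free(b) -> (freed b); heap: [0-3 ALLOC][4-49 FREE]
Op 4: c = malloc(7) -> c = 4; heap: [0-3 ALLOC][4-10 ALLOC][11-49 FREE]
Op 5: d = malloc(4) -> d = 11; heap: [0-3 ALLOC][4-10 ALLOC][11-14 ALLOC][15-49 FREE]
Op 6: free(a) -> (freed a); heap: [0-3 FREE][4-10 ALLOC][11-14 ALLOC][15-49 FREE]
Free blocks: [4 35] total_free=39 largest=35 -> 100*(39-35)/39 = 400/39 ≈ 10.256 -> rounds to 10

Answer: 10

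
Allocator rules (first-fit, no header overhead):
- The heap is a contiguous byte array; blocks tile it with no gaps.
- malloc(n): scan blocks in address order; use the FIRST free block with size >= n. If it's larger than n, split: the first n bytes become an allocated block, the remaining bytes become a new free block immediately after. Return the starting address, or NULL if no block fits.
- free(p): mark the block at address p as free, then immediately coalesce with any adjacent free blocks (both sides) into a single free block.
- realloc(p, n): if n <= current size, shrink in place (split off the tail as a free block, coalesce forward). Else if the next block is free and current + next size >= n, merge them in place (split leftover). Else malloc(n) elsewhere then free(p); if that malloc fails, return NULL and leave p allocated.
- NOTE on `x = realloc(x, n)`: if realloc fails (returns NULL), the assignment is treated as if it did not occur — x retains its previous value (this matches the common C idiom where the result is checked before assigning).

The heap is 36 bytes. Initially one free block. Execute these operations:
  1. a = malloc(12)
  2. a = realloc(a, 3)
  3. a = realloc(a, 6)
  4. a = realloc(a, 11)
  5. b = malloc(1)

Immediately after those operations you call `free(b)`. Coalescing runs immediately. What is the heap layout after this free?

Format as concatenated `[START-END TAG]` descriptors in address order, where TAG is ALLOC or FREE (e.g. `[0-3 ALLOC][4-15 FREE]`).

Answer: [0-10 ALLOC][11-35 FREE]

Derivation:
Op 1: a = malloc(12) -> a = 0; heap: [0-11 ALLOC][12-35 FREE]
Op 2: a = realloc(a, 3) -> a = 0; heap: [0-2 ALLOC][3-35 FREE]
Op 3: a = realloc(a, 6) -> a = 0; heap: [0-5 ALLOC][6-35 FREE]
Op 4: a = realloc(a, 11) -> a = 0; heap: [0-10 ALLOC][11-35 FREE]
Op 5: b = malloc(1) -> b = 11; heap: [0-10 ALLOC][11-11 ALLOC][12-35 FREE]
free(b): b = 11 -> block [11-11 ALLOC]; mark free, coalesce with adjacent free neighbors -> [0-10 ALLOC][11-35 FREE]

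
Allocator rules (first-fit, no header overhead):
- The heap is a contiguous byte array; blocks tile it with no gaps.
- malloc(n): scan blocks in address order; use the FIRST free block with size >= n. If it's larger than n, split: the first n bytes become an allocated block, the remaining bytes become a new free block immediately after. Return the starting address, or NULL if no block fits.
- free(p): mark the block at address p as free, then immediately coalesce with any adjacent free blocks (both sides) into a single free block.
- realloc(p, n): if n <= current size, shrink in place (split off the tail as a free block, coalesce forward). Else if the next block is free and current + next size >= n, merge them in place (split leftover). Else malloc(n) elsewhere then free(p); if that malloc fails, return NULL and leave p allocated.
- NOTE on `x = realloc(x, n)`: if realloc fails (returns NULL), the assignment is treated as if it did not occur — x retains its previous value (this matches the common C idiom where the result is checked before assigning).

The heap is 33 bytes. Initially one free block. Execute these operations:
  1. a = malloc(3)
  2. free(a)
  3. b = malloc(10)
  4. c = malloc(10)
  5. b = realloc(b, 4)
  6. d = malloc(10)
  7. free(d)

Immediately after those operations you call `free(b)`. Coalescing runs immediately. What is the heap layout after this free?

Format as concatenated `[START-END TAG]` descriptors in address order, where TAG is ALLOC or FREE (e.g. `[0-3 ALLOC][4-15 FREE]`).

Answer: [0-9 FREE][10-19 ALLOC][20-32 FREE]

Derivation:
Op 1: a = malloc(3) -> a = 0; heap: [0-2 ALLOC][3-32 FREE]
Op 2: free(a) -> (freed a); heap: [0-32 FREE]
Op 3: b = malloc(10) -> b = 0; heap: [0-9 ALLOC][10-32 FREE]
Op 4: c = malloc(10) -> c = 10; heap: [0-9 ALLOC][10-19 ALLOC][20-32 FREE]
Op 5: b = realloc(b, 4) -> b = 0; heap: [0-3 ALLOC][4-9 FREE][10-19 ALLOC][20-32 FREE]
Op 6: d = malloc(10) -> d = 20; heap: [0-3 ALLOC][4-9 FREE][10-19 ALLOC][20-29 ALLOC][30-32 FREE]
Op 7: free(d) -> (freed d); heap: [0-3 ALLOC][4-9 FREE][10-19 ALLOC][20-32 FREE]
free(b): b = 0 -> block [0-3 ALLOC]; mark free, coalesce with adjacent free neighbors -> [0-9 FREE][10-19 ALLOC][20-32 FREE]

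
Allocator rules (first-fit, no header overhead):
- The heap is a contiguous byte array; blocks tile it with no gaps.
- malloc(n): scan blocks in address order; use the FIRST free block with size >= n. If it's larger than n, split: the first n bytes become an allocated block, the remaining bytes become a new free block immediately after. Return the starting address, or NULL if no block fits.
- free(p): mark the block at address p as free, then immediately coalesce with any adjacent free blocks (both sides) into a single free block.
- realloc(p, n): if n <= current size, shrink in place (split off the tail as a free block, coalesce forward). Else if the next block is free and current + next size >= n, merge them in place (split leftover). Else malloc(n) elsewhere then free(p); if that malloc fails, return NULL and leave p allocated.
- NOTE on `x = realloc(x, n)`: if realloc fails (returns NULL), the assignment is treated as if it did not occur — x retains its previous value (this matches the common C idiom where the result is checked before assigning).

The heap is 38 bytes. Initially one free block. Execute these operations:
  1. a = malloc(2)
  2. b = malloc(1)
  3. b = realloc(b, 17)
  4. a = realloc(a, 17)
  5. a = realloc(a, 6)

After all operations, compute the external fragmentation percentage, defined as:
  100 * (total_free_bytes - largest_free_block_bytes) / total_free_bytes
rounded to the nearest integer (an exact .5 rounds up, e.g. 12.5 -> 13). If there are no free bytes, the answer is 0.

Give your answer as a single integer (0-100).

Op 1: a = malloc(2) -> a = 0; heap: [0-1 ALLOC][2-37 FREE]
Op 2: b = malloc(1) -> b = 2; heap: [0-1 ALLOC][2-2 ALLOC][3-37 FREE]
Op 3: b = realloc(b, 17) -> b = 2; heap: [0-1 ALLOC][2-18 ALLOC][19-37 FREE]
Op 4: a = realloc(a, 17) -> a = 19; heap: [0-1 FREE][2-18 ALLOC][19-35 ALLOC][36-37 FREE]
Op 5: a = realloc(a, 6) -> a = 19; heap: [0-1 FREE][2-18 ALLOC][19-24 ALLOC][25-37 FREE]
Free blocks: [2 13] total_free=15 largest=13 -> 100*(15-13)/15 = 200/15 ≈ 13.333 -> rounds to 13

Answer: 13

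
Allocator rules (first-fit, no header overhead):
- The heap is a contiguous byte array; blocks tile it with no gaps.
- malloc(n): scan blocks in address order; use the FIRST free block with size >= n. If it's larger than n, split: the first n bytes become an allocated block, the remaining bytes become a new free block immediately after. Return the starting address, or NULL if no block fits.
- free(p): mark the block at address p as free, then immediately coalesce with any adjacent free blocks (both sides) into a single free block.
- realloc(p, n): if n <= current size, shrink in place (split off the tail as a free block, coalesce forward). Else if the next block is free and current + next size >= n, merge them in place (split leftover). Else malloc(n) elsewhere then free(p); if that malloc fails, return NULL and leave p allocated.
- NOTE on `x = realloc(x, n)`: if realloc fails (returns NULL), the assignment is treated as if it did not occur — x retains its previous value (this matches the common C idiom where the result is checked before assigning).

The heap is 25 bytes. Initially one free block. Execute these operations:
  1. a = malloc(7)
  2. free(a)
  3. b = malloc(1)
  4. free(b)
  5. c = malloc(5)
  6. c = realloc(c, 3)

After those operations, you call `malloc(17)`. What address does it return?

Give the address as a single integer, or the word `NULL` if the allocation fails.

Answer: 3

Derivation:
Op 1: a = malloc(7) -> a = 0; heap: [0-6 ALLOC][7-24 FREE]
Op 2: free(a) -> (freed a); heap: [0-24 FREE]
Op 3: b = malloc(1) -> b = 0; heap: [0-0 ALLOC][1-24 FREE]
Op 4: free(b) -> (freed b); heap: [0-24 FREE]
Op 5: c = malloc(5) -> c = 0; heap: [0-4 ALLOC][5-24 FREE]
Op 6: c = realloc(c, 3) -> c = 0; heap: [0-2 ALLOC][3-24 FREE]
malloc(17): first-fit scan over [0-2 ALLOC][3-24 FREE] -> 3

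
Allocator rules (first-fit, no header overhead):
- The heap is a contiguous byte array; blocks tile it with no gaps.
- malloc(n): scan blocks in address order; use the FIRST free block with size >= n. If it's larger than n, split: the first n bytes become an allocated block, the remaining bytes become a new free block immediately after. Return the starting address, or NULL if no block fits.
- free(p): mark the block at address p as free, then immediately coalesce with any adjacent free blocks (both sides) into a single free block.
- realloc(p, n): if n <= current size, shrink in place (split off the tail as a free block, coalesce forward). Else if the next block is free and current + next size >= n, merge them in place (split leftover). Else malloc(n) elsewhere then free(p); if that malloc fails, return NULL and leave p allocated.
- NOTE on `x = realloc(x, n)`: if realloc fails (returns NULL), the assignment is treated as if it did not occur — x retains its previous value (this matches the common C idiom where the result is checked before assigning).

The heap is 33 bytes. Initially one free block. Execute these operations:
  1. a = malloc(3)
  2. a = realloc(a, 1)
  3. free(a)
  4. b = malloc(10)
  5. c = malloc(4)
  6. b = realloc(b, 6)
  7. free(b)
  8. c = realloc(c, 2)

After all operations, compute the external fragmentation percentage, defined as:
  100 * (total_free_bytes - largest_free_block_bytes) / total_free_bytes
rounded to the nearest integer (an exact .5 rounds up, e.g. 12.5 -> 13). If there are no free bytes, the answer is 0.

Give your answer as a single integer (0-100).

Op 1: a = malloc(3) -> a = 0; heap: [0-2 ALLOC][3-32 FREE]
Op 2: a = realloc(a, 1) -> a = 0; heap: [0-0 ALLOC][1-32 FREE]
Op 3: free(a) -> (freed a); heap: [0-32 FREE]
Op 4: b = malloc(10) -> b = 0; heap: [0-9 ALLOC][10-32 FREE]
Op 5: c = malloc(4) -> c = 10; heap: [0-9 ALLOC][10-13 ALLOC][14-32 FREE]
Op 6: b = realloc(b, 6) -> b = 0; heap: [0-5 ALLOC][6-9 FREE][10-13 ALLOC][14-32 FREE]
Op 7: free(b) -> (freed b); heap: [0-9 FREE][10-13 ALLOC][14-32 FREE]
Op 8: c = realloc(c, 2) -> c = 10; heap: [0-9 FREE][10-11 ALLOC][12-32 FREE]
Free blocks: [10 21] total_free=31 largest=21 -> 100*(31-21)/31 = 1000/31 ≈ 32.258 -> rounds to 32

Answer: 32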